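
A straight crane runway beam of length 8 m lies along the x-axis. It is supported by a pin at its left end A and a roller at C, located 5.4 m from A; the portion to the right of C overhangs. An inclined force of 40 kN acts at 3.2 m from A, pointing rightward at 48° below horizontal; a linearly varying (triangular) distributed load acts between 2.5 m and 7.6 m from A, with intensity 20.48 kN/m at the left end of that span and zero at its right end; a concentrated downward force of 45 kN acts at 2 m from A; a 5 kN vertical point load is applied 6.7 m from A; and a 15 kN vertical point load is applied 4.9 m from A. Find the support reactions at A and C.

Resultant of the triangular load: ½ × 20.48 × 5.1 = 52.224 kN, acting at 4.2 m from A (one-third of the span from the peak).
Taking moments about A: C_y·5.4 − 40·sin48°·3.2 − (½·20.48·5.1)·4.2 − 45·2 − 5·6.7 − 15·4.9 = 0 → C_y = 511.463/5.4 = 94.7154 ≈ 94.72 kN.
ΣF_y = 0: A_y + 94.7154 − 40·sin48° − ½·20.48·5.1 − 45 − 5 − 15 = 0 → A_y = 52.23 kN.
ΣF_x = 0: A_x + 40·cos48° = 0 → A_x = -26.77 kN.

A_x = -26.77 kN, A_y = 52.23 kN, C_y = 94.72 kN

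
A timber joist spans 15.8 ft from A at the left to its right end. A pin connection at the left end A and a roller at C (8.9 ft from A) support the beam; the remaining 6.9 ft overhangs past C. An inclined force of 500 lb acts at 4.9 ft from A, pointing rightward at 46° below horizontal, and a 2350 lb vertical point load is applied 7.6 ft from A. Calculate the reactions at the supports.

Taking moments about A: C_y·8.9 − 500·sin46°·4.9 − 2350·7.6 = 0 → C_y = 19622.4/8.9 = 2204.76 ≈ 2205 lb.
ΣF_y = 0: A_y + 2204.76 − 500·sin46° − 2350 = 0 → A_y = 504.9 lb.
ΣF_x = 0: A_x + 500·cos46° = 0 → A_x = -347.3 lb.

A_x = -347.3 lb, A_y = 504.9 lb, C_y = 2205 lb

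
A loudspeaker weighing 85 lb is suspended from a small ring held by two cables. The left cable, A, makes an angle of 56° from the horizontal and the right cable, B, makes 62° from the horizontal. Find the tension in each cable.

T_A = 45.20 lb, T_B = 53.83 lb

ΣF_x = 0: −T_A·cos56° + T_B·cos62° = 0 → T_B = 1.19111·T_A.
ΣF_y = 0: T_A·sin56° + T_B·sin62° = 85.
Substitute: T_A·(0.829038 + 1.19111·0.882948) = 85 → T_A = 45.1953 ≈ 45.20 lb.
Then T_B = 1.19111 × 45.1953 = 53.83 lb.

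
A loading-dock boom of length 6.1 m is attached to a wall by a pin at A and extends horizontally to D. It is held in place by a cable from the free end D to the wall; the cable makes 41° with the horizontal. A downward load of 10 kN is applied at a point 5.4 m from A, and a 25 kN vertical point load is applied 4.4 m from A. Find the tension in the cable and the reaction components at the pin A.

ΣM about A: T·sin41°·6.1 − 10·5.4 − 25·4.4 = 0 → T = 164/(6.1·0.656059) = 40.9799 ≈ 40.98 kN.
ΣF_x = 0: A_x − T·cos41° = 0 → A_x = 40.9799 × 0.75471 = 30.93 kN.
ΣF_y = 0: A_y + T·sin41° − 10 − 25 = 0 → A_y = 35 − 40.9799 × 0.656059 = 8.115 kN.

T = 40.98 kN, A_x = 30.93 kN, A_y = 8.115 kN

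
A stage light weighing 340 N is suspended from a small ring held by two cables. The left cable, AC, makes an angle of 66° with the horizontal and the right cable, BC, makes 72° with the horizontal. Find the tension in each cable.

ΣF_x = 0: −T_AC·cos66° + T_BC·cos72° = 0 → T_BC = 1.31623·T_AC.
ΣF_y = 0: T_AC·sin66° + T_BC·sin72° = 340.
Substitute: T_AC·(0.913545 + 1.31623·0.951057) = 340 → T_AC = 157.018 ≈ 157.0 N.
Then T_BC = 1.31623 × 157.018 = 206.7 N.

T_AC = 157.0 N, T_BC = 206.7 N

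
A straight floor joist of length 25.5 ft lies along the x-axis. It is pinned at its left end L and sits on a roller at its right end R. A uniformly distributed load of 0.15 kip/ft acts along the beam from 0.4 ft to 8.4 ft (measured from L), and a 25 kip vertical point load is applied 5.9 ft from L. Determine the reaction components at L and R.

Resultant of the distributed load: 0.15 × 8 = 1.2 kip at 4.4 ft from L.
Taking moments about L: R_y·25.5 − (0.15·8)·4.4 − 25·5.9 = 0 → R_y = 152.78/25.5 = 5.99137 ≈ 5.991 kip.
ΣF_y = 0: L_y + 5.99137 − 0.15·8 − 25 = 0 → L_y = 20.21 kip.
ΣF_x = 0: no horizontal applied forces, so L_x = 0.

L_x = 0, L_y = 20.21 kip, R_y = 5.991 kip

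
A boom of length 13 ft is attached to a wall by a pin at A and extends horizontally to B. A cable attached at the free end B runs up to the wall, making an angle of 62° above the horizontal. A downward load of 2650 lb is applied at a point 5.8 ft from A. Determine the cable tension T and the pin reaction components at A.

ΣM about A: T·sin62°·13 − 2650·5.8 = 0 → T = 15370/(13·0.882948) = 1339.05 ≈ 1339 lb.
ΣF_x = 0: A_x − T·cos62° = 0 → A_x = 1339.05 × 0.469472 = 628.6 lb.
ΣF_y = 0: A_y + T·sin62° − 2650 = 0 → A_y = 2650 − 1339.05 × 0.882948 = 1468 lb.

T = 1339 lb, A_x = 628.6 lb, A_y = 1468 lb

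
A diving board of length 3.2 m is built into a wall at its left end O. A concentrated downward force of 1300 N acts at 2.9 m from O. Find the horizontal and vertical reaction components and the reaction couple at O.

O_x = 0, O_y = 1300 N, M_O = 3770 N·m

ΣF_x = 0: O_x = 0.
ΣF_y = 0: O_y − 1300 = 0 → O_y = 1300 N.
ΣM about O: M_O − 1300·2.9 = 0 → M_O = 3770 N·m.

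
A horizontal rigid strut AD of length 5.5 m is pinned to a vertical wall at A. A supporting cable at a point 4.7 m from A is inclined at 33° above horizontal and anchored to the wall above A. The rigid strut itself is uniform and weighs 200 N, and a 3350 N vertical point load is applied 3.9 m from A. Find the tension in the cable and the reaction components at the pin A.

T = 5319 N, A_x = 4461 N, A_y = 653.2 N

ΣM about A: T·sin33°·4.7 − 200·2.75 − 3350·3.9 = 0 → T = 13615/(4.7·0.544639) = 5318.77 ≈ 5319 N.
ΣF_x = 0: A_x − T·cos33° = 0 → A_x = 5318.77 × 0.838671 = 4461 N.
ΣF_y = 0: A_y + T·sin33° − 200 − 3350 = 0 → A_y = 3550 − 5318.77 × 0.544639 = 653.2 N.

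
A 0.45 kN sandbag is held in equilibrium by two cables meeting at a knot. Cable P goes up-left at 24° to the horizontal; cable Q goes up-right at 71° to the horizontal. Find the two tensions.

T_P = 0.1471 kN, T_Q = 0.4127 kN

ΣF_x = 0: −T_P·cos24° + T_Q·cos71° = 0 → T_Q = 2.806·T_P.
ΣF_y = 0: T_P·sin24° + T_Q·sin71° = 0.45.
Substitute: T_P·(0.406737 + 2.806·0.945519) = 0.45 → T_P = 0.147065 ≈ 0.1471 kN.
Then T_Q = 2.806 × 0.147065 = 0.4127 kN.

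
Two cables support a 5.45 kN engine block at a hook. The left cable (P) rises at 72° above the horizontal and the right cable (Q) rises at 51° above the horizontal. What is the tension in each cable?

ΣF_x = 0: −T_P·cos72° + T_Q·cos51° = 0 → T_Q = 0.491033·T_P.
ΣF_y = 0: T_P·sin72° + T_Q·sin51° = 5.45.
Substitute: T_P·(0.951057 + 0.491033·0.777146) = 5.45 → T_P = 4.08956 ≈ 4.090 kN.
Then T_Q = 0.491033 × 4.08956 = 2.008 kN.

T_P = 4.090 kN, T_Q = 2.008 kN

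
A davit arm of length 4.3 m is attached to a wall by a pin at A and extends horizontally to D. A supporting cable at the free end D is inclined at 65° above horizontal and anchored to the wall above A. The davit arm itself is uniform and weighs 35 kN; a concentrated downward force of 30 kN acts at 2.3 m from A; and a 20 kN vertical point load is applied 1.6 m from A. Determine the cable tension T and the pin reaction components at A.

ΣM about A: T·sin65°·4.3 − 35·2.15 − 30·2.3 − 20·1.6 = 0 → T = 176.25/(4.3·0.906308) = 45.2257 ≈ 45.23 kN.
ΣF_x = 0: A_x − T·cos65° = 0 → A_x = 45.2257 × 0.422618 = 19.11 kN.
ΣF_y = 0: A_y + T·sin65° − 35 − 30 − 20 = 0 → A_y = 85 − 45.2257 × 0.906308 = 44.01 kN.

T = 45.23 kN, A_x = 19.11 kN, A_y = 44.01 kN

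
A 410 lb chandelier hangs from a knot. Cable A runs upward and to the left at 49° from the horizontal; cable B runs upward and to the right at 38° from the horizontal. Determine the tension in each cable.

ΣF_x = 0: −T_A·cos49° + T_B·cos38° = 0 → T_B = 0.832551·T_A.
ΣF_y = 0: T_A·sin49° + T_B·sin38° = 410.
Substitute: T_A·(0.75471 + 0.832551·0.615661) = 410 → T_A = 323.528 ≈ 323.5 lb.
Then T_B = 0.832551 × 323.528 = 269.4 lb.

T_A = 323.5 lb, T_B = 269.4 lb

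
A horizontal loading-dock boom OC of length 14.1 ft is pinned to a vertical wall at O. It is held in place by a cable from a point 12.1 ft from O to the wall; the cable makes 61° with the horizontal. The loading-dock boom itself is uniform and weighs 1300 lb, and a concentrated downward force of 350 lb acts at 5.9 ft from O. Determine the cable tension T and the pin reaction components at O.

ΣM about O: T·sin61°·12.1 − 1300·7.05 − 350·5.9 = 0 → T = 11230/(12.1·0.87462) = 1061.15 ≈ 1061 lb.
ΣF_x = 0: O_x − T·cos61° = 0 → O_x = 1061.15 × 0.48481 = 514.5 lb.
ΣF_y = 0: O_y + T·sin61° − 1300 − 350 = 0 → O_y = 1650 − 1061.15 × 0.87462 = 721.9 lb.

T = 1061 lb, O_x = 514.5 lb, O_y = 721.9 lb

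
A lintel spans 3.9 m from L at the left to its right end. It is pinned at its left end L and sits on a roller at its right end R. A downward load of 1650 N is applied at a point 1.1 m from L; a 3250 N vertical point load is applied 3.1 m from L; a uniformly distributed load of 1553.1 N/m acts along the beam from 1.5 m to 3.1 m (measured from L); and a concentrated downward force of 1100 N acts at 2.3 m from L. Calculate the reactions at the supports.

L_x = 0, L_y = 3322 N, R_y = 5163 N

Resultant of the distributed load: 1553.1 × 1.6 = 2484.96 N at 2.3 m from L.
Taking moments about L: R_y·3.9 − 1650·1.1 − 3250·3.1 − (1553.1·1.6)·2.3 − 1100·2.3 = 0 → R_y = 20135.408/3.9 = 5162.93 ≈ 5163 N.
ΣF_y = 0: L_y + 5162.93 − 1650 − 3250 − 1553.1·1.6 − 1100 = 0 → L_y = 3322 N.
ΣF_x = 0: no horizontal applied forces, so L_x = 0.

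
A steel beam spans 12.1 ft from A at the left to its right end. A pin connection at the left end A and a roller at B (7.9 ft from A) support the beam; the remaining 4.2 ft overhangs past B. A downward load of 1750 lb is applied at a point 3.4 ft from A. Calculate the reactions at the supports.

Taking moments about A: B_y·7.9 − 1750·3.4 = 0 → B_y = 5950/7.9 = 753.165 ≈ 753.2 lb.
ΣF_y = 0: A_y + 753.165 − 1750 = 0 → A_y = 996.8 lb.
ΣF_x = 0: no horizontal applied forces, so A_x = 0.

A_x = 0, A_y = 996.8 lb, B_y = 753.2 lb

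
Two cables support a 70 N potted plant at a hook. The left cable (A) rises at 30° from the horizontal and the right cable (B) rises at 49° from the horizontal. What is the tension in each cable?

ΣF_x = 0: −T_A·cos30° + T_B·cos49° = 0 → T_B = 1.32004·T_A.
ΣF_y = 0: T_A·sin30° + T_B·sin49° = 70.
Substitute: T_A·(0.5 + 1.32004·0.75471) = 70 → T_A = 46.7837 ≈ 46.78 N.
Then T_B = 1.32004 × 46.7837 = 61.76 N.

T_A = 46.78 N, T_B = 61.76 N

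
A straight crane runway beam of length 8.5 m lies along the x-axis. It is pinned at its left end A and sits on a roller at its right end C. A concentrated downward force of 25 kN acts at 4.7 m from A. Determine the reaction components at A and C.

ΣM about A: C_y·8.5 − 25·4.7 = 0 → C_y = 117.5/8.5 = 13.8235 ≈ 13.82 kN.
ΣF_y = 0: A_y + 13.8235 − 25 = 0 → A_y = 11.18 kN.
ΣF_x = 0: no horizontal applied forces, so A_x = 0.

A_x = 0, A_y = 11.18 kN, C_y = 13.82 kN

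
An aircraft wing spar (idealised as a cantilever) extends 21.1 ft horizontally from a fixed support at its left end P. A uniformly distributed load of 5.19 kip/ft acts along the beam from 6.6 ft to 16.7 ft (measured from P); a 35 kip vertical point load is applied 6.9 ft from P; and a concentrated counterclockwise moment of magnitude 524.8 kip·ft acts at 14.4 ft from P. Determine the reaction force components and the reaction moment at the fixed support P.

Resultant of the distributed load: 5.19 × 10.1 = 52.419 kip at 11.65 ft from P.
ΣF_x = 0: P_x = 0.
ΣF_y = 0: P_y − 5.19·10.1 − 35 = 0 → P_y = 87.42 kip.
ΣM about P: M_P − (5.19·10.1)·11.65 − 35·6.9 + 524.8 = 0 → M_P = 327.4 kip·ft.

P_x = 0, P_y = 87.42 kip, M_P = 327.4 kip·ft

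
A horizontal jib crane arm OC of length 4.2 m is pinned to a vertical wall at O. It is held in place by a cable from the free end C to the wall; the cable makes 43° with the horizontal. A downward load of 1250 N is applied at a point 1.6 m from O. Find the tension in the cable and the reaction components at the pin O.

T = 698.2 N, O_x = 510.7 N, O_y = 773.8 N

ΣM about O: T·sin43°·4.2 − 1250·1.6 = 0 → T = 2000/(4.2·0.681998) = 698.229 ≈ 698.2 N.
ΣF_x = 0: O_x − T·cos43° = 0 → O_x = 698.229 × 0.731354 = 510.7 N.
ΣF_y = 0: O_y + T·sin43° − 1250 = 0 → O_y = 1250 − 698.229 × 0.681998 = 773.8 N.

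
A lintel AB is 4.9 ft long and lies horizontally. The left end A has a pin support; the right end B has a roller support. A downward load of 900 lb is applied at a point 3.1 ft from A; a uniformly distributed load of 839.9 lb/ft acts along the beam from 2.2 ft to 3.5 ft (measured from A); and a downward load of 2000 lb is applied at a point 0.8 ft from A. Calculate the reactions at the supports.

Resultant of the distributed load: 839.9 × 1.3 = 1091.87 lb at 2.85 ft from A.
Moments about A: B_y·4.9 − 900·3.1 − (839.9·1.3)·2.85 − 2000·0.8 = 0 → B_y = 7501.8295/4.9 = 1530.99 ≈ 1531 lb.
ΣF_y = 0: A_y + 1530.99 − 900 − 839.9·1.3 − 2000 = 0 → A_y = 2461 lb.
ΣF_x = 0: no horizontal applied forces, so A_x = 0.

A_x = 0, A_y = 2461 lb, B_y = 1531 lb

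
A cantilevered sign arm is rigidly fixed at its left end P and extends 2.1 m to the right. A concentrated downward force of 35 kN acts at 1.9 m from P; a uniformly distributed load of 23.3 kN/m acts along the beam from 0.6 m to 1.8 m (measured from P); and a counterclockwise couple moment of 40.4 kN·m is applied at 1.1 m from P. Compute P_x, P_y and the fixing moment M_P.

Resultant of the distributed load: 23.3 × 1.2 = 27.96 kN at 1.2 m from P.
ΣF_x = 0: P_x = 0.
ΣF_y = 0: P_y − 35 − 23.3·1.2 = 0 → P_y = 62.96 kN.
ΣM about P: M_P − 35·1.9 − (23.3·1.2)·1.2 + 40.4 = 0 → M_P = 59.65 kN·m.

P_x = 0, P_y = 62.96 kN, M_P = 59.65 kN·m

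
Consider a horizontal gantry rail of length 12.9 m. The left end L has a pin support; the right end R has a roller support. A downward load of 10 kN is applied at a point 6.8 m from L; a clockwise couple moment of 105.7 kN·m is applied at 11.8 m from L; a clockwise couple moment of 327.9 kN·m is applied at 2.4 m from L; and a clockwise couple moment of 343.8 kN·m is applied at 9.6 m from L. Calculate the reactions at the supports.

L_x = 0, L_y = -55.53 kN, R_y = 65.53 kN

Taking moments about L: R_y·12.9 − 10·6.8 − 105.7 − 327.9 − 343.8 = 0 → R_y = 845.4/12.9 = 65.5349 ≈ 65.53 kN.
ΣF_y = 0: L_y + 65.5349 − 10 = 0 → L_y = -55.53 kN.
ΣF_x = 0: no horizontal applied forces, so L_x = 0.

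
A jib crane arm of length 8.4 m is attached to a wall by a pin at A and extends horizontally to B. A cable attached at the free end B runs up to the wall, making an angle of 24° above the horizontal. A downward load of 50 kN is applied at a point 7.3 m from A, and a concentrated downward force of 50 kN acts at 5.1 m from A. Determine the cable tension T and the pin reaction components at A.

T = 181.5 kN, A_x = 165.8 kN, A_y = 26.19 kN

ΣM about A: T·sin24°·8.4 − 50·7.3 − 50·5.1 = 0 → T = 620/(8.4·0.406737) = 181.467 ≈ 181.5 kN.
ΣF_x = 0: A_x − T·cos24° = 0 → A_x = 181.467 × 0.913545 = 165.8 kN.
ΣF_y = 0: A_y + T·sin24° − 50 − 50 = 0 → A_y = 100 − 181.467 × 0.406737 = 26.19 kN.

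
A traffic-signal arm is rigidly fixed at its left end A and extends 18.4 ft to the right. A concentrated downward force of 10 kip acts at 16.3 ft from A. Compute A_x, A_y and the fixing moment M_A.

A_x = 0, A_y = 10.00 kip, M_A = 163.0 kip·ft

ΣF_x = 0: A_x = 0.
ΣF_y = 0: A_y − 10 = 0 → A_y = 10.00 kip.
ΣM about A: M_A − 10·16.3 = 0 → M_A = 163.0 kip·ft.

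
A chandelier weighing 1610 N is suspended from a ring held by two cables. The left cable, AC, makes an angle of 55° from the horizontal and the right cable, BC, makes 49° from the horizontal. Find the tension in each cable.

ΣF_x = 0: −T_AC·cos55° + T_BC·cos49° = 0 → T_BC = 0.874276·T_AC.
ΣF_y = 0: T_AC·sin55° + T_BC·sin49° = 1610.
Substitute: T_AC·(0.819152 + 0.874276·0.75471) = 1610 → T_AC = 1088.59 ≈ 1089 N.
Then T_BC = 0.874276 × 1088.59 = 951.7 N.

T_AC = 1089 N, T_BC = 951.7 N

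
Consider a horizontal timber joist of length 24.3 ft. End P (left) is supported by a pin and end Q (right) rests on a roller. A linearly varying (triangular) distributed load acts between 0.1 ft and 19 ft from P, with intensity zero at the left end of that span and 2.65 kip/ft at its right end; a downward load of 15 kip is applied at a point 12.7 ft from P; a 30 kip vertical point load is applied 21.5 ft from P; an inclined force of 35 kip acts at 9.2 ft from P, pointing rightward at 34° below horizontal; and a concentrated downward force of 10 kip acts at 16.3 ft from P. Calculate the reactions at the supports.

P_x = -29.02 kip, P_y = 38.03 kip, Q_y = 61.59 kip

Resultant of the triangular load: ½ × 2.65 × 18.9 = 25.0425 kip, acting at 12.7 ft from P (one-third of the span from the peak).
Taking moments about P: Q_y·24.3 − (½·2.65·18.9)·12.7 − 15·12.7 − 30·21.5 − 35·sin34°·9.2 − 10·16.3 = 0 → Q_y = 1496.6/24.3 = 61.5885 ≈ 61.59 kip.
ΣF_y = 0: P_y + 61.5885 − ½·2.65·18.9 − 15 − 30 − 35·sin34° − 10 = 0 → P_y = 38.03 kip.
ΣF_x = 0: P_x + 35·cos34° = 0 → P_x = -29.02 kip.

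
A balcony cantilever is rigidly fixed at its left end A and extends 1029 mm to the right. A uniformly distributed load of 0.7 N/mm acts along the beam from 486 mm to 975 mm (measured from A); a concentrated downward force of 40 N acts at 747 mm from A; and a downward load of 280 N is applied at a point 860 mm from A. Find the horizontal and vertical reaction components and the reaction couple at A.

A_x = 0, A_y = 662.3 N, M_A = 520700 N·mm

Resultant of the distributed load: 0.7 × 489 = 342.3 N at 730.5 mm from A.
ΣF_x = 0: A_x = 0.
ΣF_y = 0: A_y − 0.7·489 − 40 − 280 = 0 → A_y = 662.3 N.
ΣM about A: M_A − (0.7·489)·730.5 − 40·747 − 280·860 = 0 → M_A = 520700 N·mm.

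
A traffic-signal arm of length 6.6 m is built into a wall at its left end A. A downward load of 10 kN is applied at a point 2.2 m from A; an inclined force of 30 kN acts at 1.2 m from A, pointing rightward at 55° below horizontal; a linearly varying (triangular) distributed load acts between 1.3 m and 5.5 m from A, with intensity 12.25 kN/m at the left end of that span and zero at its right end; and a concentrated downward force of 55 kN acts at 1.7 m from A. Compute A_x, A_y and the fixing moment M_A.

A_x = -17.21 kN, A_y = 115.3 kN, M_A = 214.4 kN·m

Resultant of the triangular load: ½ × 12.25 × 4.2 = 25.725 kN, acting at 2.7 m from A (one-third of the span from the peak).
ΣF_x = 0: A_x + 30·cos55° = 0 → A_x = -17.21 kN.
ΣF_y = 0: A_y − 10 − 30·sin55° − ½·12.25·4.2 − 55 = 0 → A_y = 115.3 kN.
ΣM about A: M_A − 10·2.2 − 30·sin55°·1.2 − (½·12.25·4.2)·2.7 − 55·1.7 = 0 → M_A = 214.4 kN·m.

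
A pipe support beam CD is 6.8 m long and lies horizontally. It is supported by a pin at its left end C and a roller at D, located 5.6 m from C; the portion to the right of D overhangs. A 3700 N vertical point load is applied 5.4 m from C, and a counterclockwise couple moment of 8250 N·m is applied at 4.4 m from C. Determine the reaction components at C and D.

Taking moments about C: D_y·5.6 − 3700·5.4 + 8250 = 0 → D_y = 11730/5.6 = 2094.64 ≈ 2095 N.
ΣF_y = 0: C_y + 2094.64 − 3700 = 0 → C_y = 1605 N.
ΣF_x = 0: no horizontal applied forces, so C_x = 0.

C_x = 0, C_y = 1605 N, D_y = 2095 N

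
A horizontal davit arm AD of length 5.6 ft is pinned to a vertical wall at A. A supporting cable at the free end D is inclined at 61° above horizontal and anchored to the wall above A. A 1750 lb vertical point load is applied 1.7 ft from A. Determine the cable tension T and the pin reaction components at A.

T = 607.4 lb, A_x = 294.5 lb, A_y = 1219 lb

ΣM about A: T·sin61°·5.6 − 1750·1.7 = 0 → T = 2975/(5.6·0.87462) = 607.407 ≈ 607.4 lb.
ΣF_x = 0: A_x − T·cos61° = 0 → A_x = 607.407 × 0.48481 = 294.5 lb.
ΣF_y = 0: A_y + T·sin61° − 1750 = 0 → A_y = 1750 − 607.407 × 0.87462 = 1219 lb.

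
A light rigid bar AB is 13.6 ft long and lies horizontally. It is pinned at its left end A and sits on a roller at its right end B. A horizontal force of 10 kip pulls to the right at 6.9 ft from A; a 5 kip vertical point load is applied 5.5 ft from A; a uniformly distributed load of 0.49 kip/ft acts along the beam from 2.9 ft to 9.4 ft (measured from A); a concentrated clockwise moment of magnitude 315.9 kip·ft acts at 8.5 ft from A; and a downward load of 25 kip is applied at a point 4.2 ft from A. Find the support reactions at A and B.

Resultant of the distributed load: 0.49 × 6.5 = 3.185 kip at 6.15 ft from A.
ΣM about A: B_y·13.6 − 5·5.5 − (0.49·6.5)·6.15 − 315.9 − 25·4.2 = 0 → B_y = 467.98775/13.6 = 34.4109 ≈ 34.41 kip.
ΣF_y = 0: A_y + 34.4109 − 5 − 0.49·6.5 − 25 = 0 → A_y = -1.226 kip.
ΣF_x = 0: A_x + 10 = 0 → A_x = -10.00 kip.

A_x = -10.00 kip, A_y = -1.226 kip, B_y = 34.41 kip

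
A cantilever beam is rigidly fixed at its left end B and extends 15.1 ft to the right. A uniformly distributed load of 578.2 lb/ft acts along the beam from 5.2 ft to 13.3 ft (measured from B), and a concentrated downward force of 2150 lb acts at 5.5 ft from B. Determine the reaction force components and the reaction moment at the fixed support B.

Resultant of the distributed load: 578.2 × 8.1 = 4683.42 lb at 9.25 ft from B.
ΣF_x = 0: B_x = 0.
ΣF_y = 0: B_y − 578.2·8.1 − 2150 = 0 → B_y = 6833 lb.
ΣM about B: M_B − (578.2·8.1)·9.25 − 2150·5.5 = 0 → M_B = 55150 lb·ft.

B_x = 0, B_y = 6833 lb, M_B = 55150 lb·ft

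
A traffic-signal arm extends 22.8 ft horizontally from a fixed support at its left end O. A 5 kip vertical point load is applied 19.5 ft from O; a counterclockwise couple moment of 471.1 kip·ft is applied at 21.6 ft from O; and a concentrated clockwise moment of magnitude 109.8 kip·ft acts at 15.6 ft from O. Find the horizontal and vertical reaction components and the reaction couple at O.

O_x = 0, O_y = 5.000 kip, M_O = -263.8 kip·ft

ΣF_x = 0: O_x = 0.
ΣF_y = 0: O_y − 5 = 0 → O_y = 5.000 kip.
ΣM about O: M_O − 5·19.5 + 471.1 − 109.8 = 0 → M_O = -263.8 kip·ft.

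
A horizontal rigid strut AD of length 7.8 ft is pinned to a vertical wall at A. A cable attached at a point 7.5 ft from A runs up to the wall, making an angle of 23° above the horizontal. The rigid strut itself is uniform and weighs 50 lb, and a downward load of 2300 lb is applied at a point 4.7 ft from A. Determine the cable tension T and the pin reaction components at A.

T = 3755 lb, A_x = 3457 lb, A_y = 882.7 lb

ΣM about A: T·sin23°·7.5 − 50·3.9 − 2300·4.7 = 0 → T = 11005/(7.5·0.390731) = 3755.35 ≈ 3755 lb.
ΣF_x = 0: A_x − T·cos23° = 0 → A_x = 3755.35 × 0.920505 = 3457 lb.
ΣF_y = 0: A_y + T·sin23° − 50 − 2300 = 0 → A_y = 2350 − 3755.35 × 0.390731 = 882.7 lb.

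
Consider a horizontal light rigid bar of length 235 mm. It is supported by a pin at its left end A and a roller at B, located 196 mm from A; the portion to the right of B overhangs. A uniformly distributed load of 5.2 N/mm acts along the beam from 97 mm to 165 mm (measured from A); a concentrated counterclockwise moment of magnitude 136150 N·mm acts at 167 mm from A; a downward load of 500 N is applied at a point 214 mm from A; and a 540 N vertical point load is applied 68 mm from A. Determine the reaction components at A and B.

A_x = 0, A_y = 1119 N, B_y = 275.0 N

Resultant of the distributed load: 5.2 × 68 = 353.6 N at 131 mm from A.
Taking moments about A: B_y·196 − (5.2·68)·131 + 136150 − 500·214 − 540·68 = 0 → B_y = 53891.6/196 = 274.957 ≈ 275.0 N.
ΣF_y = 0: A_y + 274.957 − 5.2·68 − 500 − 540 = 0 → A_y = 1119 N.
ΣF_x = 0: no horizontal applied forces, so A_x = 0.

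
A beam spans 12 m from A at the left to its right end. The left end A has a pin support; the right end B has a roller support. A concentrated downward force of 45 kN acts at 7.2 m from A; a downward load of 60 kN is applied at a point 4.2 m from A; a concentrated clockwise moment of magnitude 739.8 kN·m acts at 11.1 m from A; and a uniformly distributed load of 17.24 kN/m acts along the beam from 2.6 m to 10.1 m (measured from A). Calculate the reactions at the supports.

Resultant of the distributed load: 17.24 × 7.5 = 129.3 kN at 6.35 m from A.
ΣM about A: B_y·12 − 45·7.2 − 60·4.2 − 739.8 − (17.24·7.5)·6.35 = 0 → B_y = 2136.855/12 = 178.071 ≈ 178.1 kN.
ΣF_y = 0: A_y + 178.071 − 45 − 60 − 17.24·7.5 = 0 → A_y = 56.23 kN.
ΣF_x = 0: no horizontal applied forces, so A_x = 0.

A_x = 0, A_y = 56.23 kN, B_y = 178.1 kN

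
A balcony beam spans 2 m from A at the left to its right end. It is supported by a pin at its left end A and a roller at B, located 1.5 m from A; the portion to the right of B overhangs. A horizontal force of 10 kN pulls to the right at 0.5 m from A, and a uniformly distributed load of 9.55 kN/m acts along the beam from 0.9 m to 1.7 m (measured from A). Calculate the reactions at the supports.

A_x = -10.00 kN, A_y = 1.019 kN, B_y = 6.621 kN

Resultant of the distributed load: 9.55 × 0.8 = 7.64 kN at 1.3 m from A.
ΣM about A: B_y·1.5 − (9.55·0.8)·1.3 = 0 → B_y = 9.932/1.5 = 6.62133 ≈ 6.621 kN.
ΣF_y = 0: A_y + 6.62133 − 9.55·0.8 = 0 → A_y = 1.019 kN.
ΣF_x = 0: A_x + 10 = 0 → A_x = -10.00 kN.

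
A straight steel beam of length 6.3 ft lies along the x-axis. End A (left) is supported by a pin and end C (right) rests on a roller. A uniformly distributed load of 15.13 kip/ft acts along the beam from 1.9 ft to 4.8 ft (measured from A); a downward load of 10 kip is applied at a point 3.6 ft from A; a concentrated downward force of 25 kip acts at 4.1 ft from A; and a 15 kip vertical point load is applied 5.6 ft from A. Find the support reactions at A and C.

A_x = 0, A_y = 35.23 kip, C_y = 58.65 kip

Resultant of the distributed load: 15.13 × 2.9 = 43.877 kip at 3.35 ft from A.
Taking moments about A: C_y·6.3 − (15.13·2.9)·3.35 − 10·3.6 − 25·4.1 − 15·5.6 = 0 → C_y = 369.48795/6.3 = 58.6489 ≈ 58.65 kip.
ΣF_y = 0: A_y + 58.6489 − 15.13·2.9 − 10 − 25 − 15 = 0 → A_y = 35.23 kip.
ΣF_x = 0: no horizontal applied forces, so A_x = 0.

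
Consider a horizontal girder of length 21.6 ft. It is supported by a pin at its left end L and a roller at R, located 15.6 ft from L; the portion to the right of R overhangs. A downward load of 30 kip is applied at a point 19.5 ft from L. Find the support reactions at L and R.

Taking moments about L: R_y·15.6 − 30·19.5 = 0 → R_y = 585/15.6 = 37.50 kip.
ΣF_y = 0: L_y + 37.5 − 30 = 0 → L_y = -7.500 kip.
ΣF_x = 0: no horizontal applied forces, so L_x = 0.

L_x = 0, L_y = -7.500 kip, R_y = 37.50 kip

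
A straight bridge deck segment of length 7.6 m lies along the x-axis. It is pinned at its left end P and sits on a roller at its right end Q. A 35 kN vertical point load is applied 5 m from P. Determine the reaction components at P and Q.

Taking moments about P: Q_y·7.6 − 35·5 = 0 → Q_y = 175/7.6 = 23.0263 ≈ 23.03 kN.
ΣF_y = 0: P_y + 23.0263 − 35 = 0 → P_y = 11.97 kN.
ΣF_x = 0: no horizontal applied forces, so P_x = 0.

P_x = 0, P_y = 11.97 kN, Q_y = 23.03 kN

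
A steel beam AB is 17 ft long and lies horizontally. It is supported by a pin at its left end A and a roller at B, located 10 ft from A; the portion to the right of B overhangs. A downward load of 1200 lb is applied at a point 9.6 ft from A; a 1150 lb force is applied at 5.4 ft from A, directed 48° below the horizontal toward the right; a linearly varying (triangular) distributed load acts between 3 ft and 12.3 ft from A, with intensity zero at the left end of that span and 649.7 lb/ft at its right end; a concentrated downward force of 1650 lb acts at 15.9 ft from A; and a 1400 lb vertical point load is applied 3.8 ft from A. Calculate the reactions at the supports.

A_x = -769.5 lb, A_y = 577.3 lb, B_y = 7548 lb

Resultant of the triangular load: ½ × 649.7 × 9.3 = 3021.105 lb, acting at 9.2 ft from A (one-third of the span from the peak).
ΣM about A: B_y·10 − 1200·9.6 − 1150·sin48°·5.4 − (½·649.7·9.3)·9.2 − 1650·15.9 − 1400·3.8 = 0 → B_y = 75484.1/10 = 7548.41 ≈ 7548 lb.
ΣF_y = 0: A_y + 7548.41 − 1200 − 1150·sin48° − ½·649.7·9.3 − 1650 − 1400 = 0 → A_y = 577.3 lb.
ΣF_x = 0: A_x + 1150·cos48° = 0 → A_x = -769.5 lb.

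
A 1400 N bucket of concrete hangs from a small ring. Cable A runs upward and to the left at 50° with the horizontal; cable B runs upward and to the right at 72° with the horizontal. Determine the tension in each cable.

T_A = 510.1 N, T_B = 1061 N

ΣF_x = 0: −T_A·cos50° + T_B·cos72° = 0 → T_B = 2.0801·T_A.
ΣF_y = 0: T_A·sin50° + T_B·sin72° = 1400.
Substitute: T_A·(0.766044 + 2.0801·0.951057) = 1400 → T_A = 510.141 ≈ 510.1 N.
Then T_B = 2.0801 × 510.141 = 1061 N.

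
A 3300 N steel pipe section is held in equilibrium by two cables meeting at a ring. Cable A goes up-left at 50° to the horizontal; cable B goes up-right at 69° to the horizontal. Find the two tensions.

T_A = 1352 N, T_B = 2425 N

ΣF_x = 0: −T_A·cos50° + T_B·cos69° = 0 → T_B = 1.79365·T_A.
ΣF_y = 0: T_A·sin50° + T_B·sin69° = 3300.
Substitute: T_A·(0.766044 + 1.79365·0.93358) = 3300 → T_A = 1352.15 ≈ 1352 N.
Then T_B = 1.79365 × 1352.15 = 2425 N.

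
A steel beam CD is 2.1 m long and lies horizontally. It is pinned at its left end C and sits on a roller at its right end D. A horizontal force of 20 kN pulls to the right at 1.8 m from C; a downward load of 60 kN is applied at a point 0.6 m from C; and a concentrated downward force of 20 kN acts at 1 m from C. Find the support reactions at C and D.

ΣM about C: D_y·2.1 − 60·0.6 − 20·1 = 0 → D_y = 56/2.1 = 26.6667 ≈ 26.67 kN.
ΣF_y = 0: C_y + 26.6667 − 60 − 20 = 0 → C_y = 53.33 kN.
ΣF_x = 0: C_x + 20 = 0 → C_x = -20.00 kN.

C_x = -20.00 kN, C_y = 53.33 kN, D_y = 26.67 kN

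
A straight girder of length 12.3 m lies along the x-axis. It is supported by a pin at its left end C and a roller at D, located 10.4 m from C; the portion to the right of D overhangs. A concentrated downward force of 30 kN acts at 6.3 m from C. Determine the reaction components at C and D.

C_x = 0, C_y = 11.83 kN, D_y = 18.17 kN

ΣM about C: D_y·10.4 − 30·6.3 = 0 → D_y = 189/10.4 = 18.1731 ≈ 18.17 kN.
ΣF_y = 0: C_y + 18.1731 − 30 = 0 → C_y = 11.83 kN.
ΣF_x = 0: no horizontal applied forces, so C_x = 0.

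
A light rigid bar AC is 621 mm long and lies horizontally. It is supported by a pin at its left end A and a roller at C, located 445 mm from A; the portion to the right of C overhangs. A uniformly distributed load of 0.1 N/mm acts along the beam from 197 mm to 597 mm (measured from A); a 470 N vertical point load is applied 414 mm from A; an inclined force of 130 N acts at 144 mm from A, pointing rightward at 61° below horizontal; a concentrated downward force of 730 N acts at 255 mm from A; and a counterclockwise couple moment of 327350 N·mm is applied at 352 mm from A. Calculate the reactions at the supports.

Resultant of the distributed load: 0.1 × 400 = 40 N at 397 mm from A.
Taking moments about A: C_y·445 − (0.1·400)·397 − 470·414 − 130·sin61°·144 − 730·255 + 327350 = 0 → C_y = 85632.9/445 = 192.433 ≈ 192.4 N.
ΣF_y = 0: A_y + 192.433 − 0.1·400 − 470 − 130·sin61° − 730 = 0 → A_y = 1161 N.
ΣF_x = 0: A_x + 130·cos61° = 0 → A_x = -63.03 N.

A_x = -63.03 N, A_y = 1161 N, C_y = 192.4 N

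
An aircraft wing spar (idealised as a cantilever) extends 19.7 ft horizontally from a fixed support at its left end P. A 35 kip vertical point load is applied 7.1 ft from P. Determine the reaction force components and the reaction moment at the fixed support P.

P_x = 0, P_y = 35.00 kip, M_P = 248.5 kip·ft

ΣF_x = 0: P_x = 0.
ΣF_y = 0: P_y − 35 = 0 → P_y = 35.00 kip.
ΣM about P: M_P − 35·7.1 = 0 → M_P = 248.5 kip·ft.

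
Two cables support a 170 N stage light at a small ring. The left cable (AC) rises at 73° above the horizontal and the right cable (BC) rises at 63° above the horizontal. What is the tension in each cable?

T_AC = 111.1 N, T_BC = 71.55 N

ΣF_x = 0: −T_AC·cos73° + T_BC·cos63° = 0 → T_BC = 0.644004·T_AC.
ΣF_y = 0: T_AC·sin73° + T_BC·sin63° = 170.
Substitute: T_AC·(0.956305 + 0.644004·0.891007) = 170 → T_AC = 111.103 ≈ 111.1 N.
Then T_BC = 0.644004 × 111.103 = 71.55 N.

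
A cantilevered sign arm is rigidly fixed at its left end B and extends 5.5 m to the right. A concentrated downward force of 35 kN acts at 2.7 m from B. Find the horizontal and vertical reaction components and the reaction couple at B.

ΣF_x = 0: B_x = 0.
ΣF_y = 0: B_y − 35 = 0 → B_y = 35.00 kN.
ΣM about B: M_B − 35·2.7 = 0 → M_B = 94.50 kN·m.

B_x = 0, B_y = 35.00 kN, M_B = 94.50 kN·m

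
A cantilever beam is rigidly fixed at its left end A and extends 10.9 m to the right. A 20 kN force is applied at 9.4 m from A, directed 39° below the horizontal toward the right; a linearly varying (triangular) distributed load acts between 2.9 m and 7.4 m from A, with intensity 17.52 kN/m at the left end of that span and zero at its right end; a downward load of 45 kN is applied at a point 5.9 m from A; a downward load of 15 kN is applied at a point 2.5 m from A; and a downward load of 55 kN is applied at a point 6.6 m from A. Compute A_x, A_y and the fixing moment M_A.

Resultant of the triangular load: ½ × 17.52 × 4.5 = 39.42 kN, acting at 4.4 m from A (one-third of the span from the peak).
ΣF_x = 0: A_x + 20·cos39° = 0 → A_x = -15.54 kN.
ΣF_y = 0: A_y − 20·sin39° − ½·17.52·4.5 − 45 − 15 − 55 = 0 → A_y = 167.0 kN.
ΣM about A: M_A − 20·sin39°·9.4 − (½·17.52·4.5)·4.4 − 45·5.9 − 15·2.5 − 55·6.6 = 0 → M_A = 957.8 kN·m.

A_x = -15.54 kN, A_y = 167.0 kN, M_A = 957.8 kN·m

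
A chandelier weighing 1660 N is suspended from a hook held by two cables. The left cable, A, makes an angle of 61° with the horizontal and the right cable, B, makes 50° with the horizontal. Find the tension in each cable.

T_A = 1143 N, T_B = 862.0 N

ΣF_x = 0: −T_A·cos61° + T_B·cos50° = 0 → T_B = 0.75423·T_A.
ΣF_y = 0: T_A·sin61° + T_B·sin50° = 1660.
Substitute: T_A·(0.87462 + 0.75423·0.766044) = 1660 → T_A = 1142.94 ≈ 1143 N.
Then T_B = 0.75423 × 1142.94 = 862.0 N.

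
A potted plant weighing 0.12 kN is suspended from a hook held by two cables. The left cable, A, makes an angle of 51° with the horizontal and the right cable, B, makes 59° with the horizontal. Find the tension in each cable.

T_A = 0.06577 kN, T_B = 0.08037 kN

ΣF_x = 0: −T_A·cos51° + T_B·cos59° = 0 → T_B = 1.22189·T_A.
ΣF_y = 0: T_A·sin51° + T_B·sin59° = 0.12.
Substitute: T_A·(0.777146 + 1.22189·0.857167) = 0.12 → T_A = 0.0657711 ≈ 0.06577 kN.
Then T_B = 1.22189 × 0.0657711 = 0.08037 kN.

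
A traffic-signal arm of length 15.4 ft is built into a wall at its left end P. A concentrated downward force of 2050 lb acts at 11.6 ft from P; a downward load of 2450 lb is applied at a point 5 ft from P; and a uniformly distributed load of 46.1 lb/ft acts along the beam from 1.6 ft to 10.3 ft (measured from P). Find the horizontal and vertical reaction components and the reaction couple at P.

P_x = 0, P_y = 4901 lb, M_P = 38420 lb·ft

Resultant of the distributed load: 46.1 × 8.7 = 401.07 lb at 5.95 ft from P.
ΣF_x = 0: P_x = 0.
ΣF_y = 0: P_y − 2050 − 2450 − 46.1·8.7 = 0 → P_y = 4901 lb.
ΣM about P: M_P − 2050·11.6 − 2450·5 − (46.1·8.7)·5.95 = 0 → M_P = 38420 lb·ft.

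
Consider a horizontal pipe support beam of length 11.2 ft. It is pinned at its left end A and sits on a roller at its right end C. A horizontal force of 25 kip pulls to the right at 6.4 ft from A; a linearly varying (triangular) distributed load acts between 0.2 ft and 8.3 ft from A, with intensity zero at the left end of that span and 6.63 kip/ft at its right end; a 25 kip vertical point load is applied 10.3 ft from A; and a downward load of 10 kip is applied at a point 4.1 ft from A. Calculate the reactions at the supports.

A_x = -25.00 kip, A_y = 21.77 kip, C_y = 40.08 kip

Resultant of the triangular load: ½ × 6.63 × 8.1 = 26.8515 kip, acting at 5.6 ft from A (one-third of the span from the peak).
Taking moments about A: C_y·11.2 − (½·6.63·8.1)·5.6 − 25·10.3 − 10·4.1 = 0 → C_y = 448.8684/11.2 = 40.0775 ≈ 40.08 kip.
ΣF_y = 0: A_y + 40.0775 − ½·6.63·8.1 − 25 − 10 = 0 → A_y = 21.77 kip.
ΣF_x = 0: A_x + 25 = 0 → A_x = -25.00 kip.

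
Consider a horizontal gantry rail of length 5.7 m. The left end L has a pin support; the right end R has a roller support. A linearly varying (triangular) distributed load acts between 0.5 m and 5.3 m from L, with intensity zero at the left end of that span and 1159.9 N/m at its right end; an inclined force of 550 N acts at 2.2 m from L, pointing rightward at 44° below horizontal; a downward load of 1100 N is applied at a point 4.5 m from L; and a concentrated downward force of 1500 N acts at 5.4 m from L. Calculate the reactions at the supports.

L_x = -395.6 N, L_y = 1522 N, R_y = 4244 N

Resultant of the triangular load: ½ × 1159.9 × 4.8 = 2783.76 N, acting at 3.7 m from L (one-third of the span from the peak).
ΣM about L: R_y·5.7 − (½·1159.9·4.8)·3.7 − 550·sin44°·2.2 − 1100·4.5 − 1500·5.4 = 0 → R_y = 24190.4/5.7 = 4243.93 ≈ 4244 N.
ΣF_y = 0: L_y + 4243.93 − ½·1159.9·4.8 − 550·sin44° − 1100 − 1500 = 0 → L_y = 1522 N.
ΣF_x = 0: L_x + 550·cos44° = 0 → L_x = -395.6 N.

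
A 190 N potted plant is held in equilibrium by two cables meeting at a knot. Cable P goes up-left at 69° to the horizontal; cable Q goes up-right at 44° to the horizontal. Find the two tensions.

ΣF_x = 0: −T_P·cos69° + T_Q·cos44° = 0 → T_Q = 0.49819·T_P.
ΣF_y = 0: T_P·sin69° + T_Q·sin44° = 190.
Substitute: T_P·(0.93358 + 0.49819·0.694658) = 190 → T_P = 148.478 ≈ 148.5 N.
Then T_Q = 0.49819 × 148.478 = 73.97 N.

T_P = 148.5 N, T_Q = 73.97 N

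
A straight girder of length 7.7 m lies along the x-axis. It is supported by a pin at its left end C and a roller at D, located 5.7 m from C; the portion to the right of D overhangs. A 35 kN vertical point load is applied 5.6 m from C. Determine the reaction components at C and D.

ΣM about C: D_y·5.7 − 35·5.6 = 0 → D_y = 196/5.7 = 34.386 ≈ 34.39 kN.
ΣF_y = 0: C_y + 34.386 − 35 = 0 → C_y = 0.6140 kN.
ΣF_x = 0: no horizontal applied forces, so C_x = 0.

C_x = 0, C_y = 0.6140 kN, D_y = 34.39 kN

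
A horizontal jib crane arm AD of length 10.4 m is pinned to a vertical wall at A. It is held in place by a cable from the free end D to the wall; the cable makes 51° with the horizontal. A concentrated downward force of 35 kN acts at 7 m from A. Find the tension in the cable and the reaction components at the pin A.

T = 30.31 kN, A_x = 19.08 kN, A_y = 11.44 kN

ΣM about A: T·sin51°·10.4 − 35·7 = 0 → T = 245/(10.4·0.777146) = 30.3131 ≈ 30.31 kN.
ΣF_x = 0: A_x − T·cos51° = 0 → A_x = 30.3131 × 0.62932 = 19.08 kN.
ΣF_y = 0: A_y + T·sin51° − 35 = 0 → A_y = 35 − 30.3131 × 0.777146 = 11.44 kN.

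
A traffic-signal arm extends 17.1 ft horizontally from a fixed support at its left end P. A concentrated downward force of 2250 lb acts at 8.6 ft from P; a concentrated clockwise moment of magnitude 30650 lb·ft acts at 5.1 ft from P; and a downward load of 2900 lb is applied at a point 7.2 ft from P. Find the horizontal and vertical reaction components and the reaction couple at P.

ΣF_x = 0: P_x = 0.
ΣF_y = 0: P_y − 2250 − 2900 = 0 → P_y = 5150 lb.
ΣM about P: M_P − 2250·8.6 − 30650 − 2900·7.2 = 0 → M_P = 70880 lb·ft.

P_x = 0, P_y = 5150 lb, M_P = 70880 lb·ft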